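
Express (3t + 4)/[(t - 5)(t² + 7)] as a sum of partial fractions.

At t=5: α = (3·5 + 4)/(5² + 7) = 19/32. β = -α = -19/32, γ = 3 - 5·α = 1/32
Result: (19/32)/(t - 5) - ((19/32)t - 1/32)/(t² + 7)


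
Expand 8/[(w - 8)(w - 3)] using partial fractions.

8/(w - 8)(w - 3) = A/(w - 8) + B/(w - 3). A = 8/(8 - 3) = 8/5, B = 8/(3 - 8) = -8/5
Result: (8/5)/(w - 8) - (8/5)/(w - 3)


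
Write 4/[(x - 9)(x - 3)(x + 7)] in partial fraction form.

Using cover-up method: α = 1/24, β = -1/15, γ = 1/40
Result: (1/24)/(x - 9) - (1/15)/(x - 3) + (1/40)/(x + 7)


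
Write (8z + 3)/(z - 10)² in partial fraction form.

(8z + 3) = P(z - 10) + Q. At z = 10: Q = 8·10 + 3 = 83. Coeff of z: P = 8
Result: 8/(z - 10) + 83/(z - 10)²


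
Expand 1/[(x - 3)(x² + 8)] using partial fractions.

Cover-up at x = 3: P = 1/(3² + 8) = 1/17. Then Q = -P = -1/17, R = -P·(0 + 3) = -3/17
Result: (1/17)/(x - 3) - ((1/17)x + 3/17)/(x² + 8)


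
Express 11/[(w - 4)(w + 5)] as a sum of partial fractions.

11/(w - 4)(w + 5) = P/(w - 4) + Q/(w + 5). P = 11/(4 + 5) = 11/9, Q = 11/(-5 - 4) = -11/9
Result: (11/9)/(w - 4) - (11/9)/(w + 5)


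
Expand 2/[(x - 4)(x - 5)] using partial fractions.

2/(x - 4)(x - 5) = P/(x - 4) + Q/(x - 5). P = 2/(4 - 5) = -2, Q = 2/(5 - 4) = 2
Result: -2/(x - 4) + 2/(x - 5)


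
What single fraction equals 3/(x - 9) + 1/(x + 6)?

Common denominator (x - 9)(x + 6). Numerator: 3(x + 6) + 1(x - 9) = (3x + 18) + (x - 9) = 4x + 9
Result: (4x + 9)/[(x - 9)(x + 6)]


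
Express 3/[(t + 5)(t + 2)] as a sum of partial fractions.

3/(t + 5)(t + 2) = α/(t + 5) + β/(t + 2). α = 3/(-5 + 2) = -1, β = 3/(-2 + 5) = 1
Result: -1/(t + 5) + 1/(t + 2)


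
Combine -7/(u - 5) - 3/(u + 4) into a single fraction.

Common denominator (u - 5)(u + 4). Numerator: -7(u + 4) - 3(u - 5) = (-7u - 28) - (3u - 15) = -10u - 13
Result: (-10u - 13)/[(u - 5)(u + 4)]


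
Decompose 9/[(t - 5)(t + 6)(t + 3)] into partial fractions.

Using cover-up method: P = 9/88, Q = 3/11, R = -3/8
Result: (9/88)/(t - 5) + (3/11)/(t + 6) - (3/8)/(t + 3)


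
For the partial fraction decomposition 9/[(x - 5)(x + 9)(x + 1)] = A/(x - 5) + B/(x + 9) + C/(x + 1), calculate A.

Cover-up at x = 5: A = 9/[(5 + 9)(5 + 1)] = 9/[(14)(6)] = 9/84 = 3/28


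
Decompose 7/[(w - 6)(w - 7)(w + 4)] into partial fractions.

Using cover-up method: P = -7/10, Q = 7/11, R = 7/110
Result: (-7/10)/(w - 6) + (7/11)/(w - 7) + (7/110)/(w + 4)


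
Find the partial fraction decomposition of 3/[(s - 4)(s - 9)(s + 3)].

Using cover-up method: P = -3/35, Q = 1/20, R = 1/28
Result: (-3/35)/(s - 4) + (1/20)/(s - 9) + (1/28)/(s + 3)


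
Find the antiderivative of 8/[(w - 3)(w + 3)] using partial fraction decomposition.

Decompose: 8/[(w - 3)(w + 3)] = (4/3)/(w - 3) - (4/3)/(w + 3). Integrate each term: (4/3) ln|(w - 3)| - (4/3) ln|(w + 3)| + C


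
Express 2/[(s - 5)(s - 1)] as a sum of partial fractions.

2/(s - 5)(s - 1) = A/(s - 5) + B/(s - 1). A = 2/(5 - 1) = 1/2, B = 2/(1 - 5) = -1/2
Result: (1/2)/(s - 5) - (1/2)/(s - 1)


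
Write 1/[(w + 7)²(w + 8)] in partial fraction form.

Cover-up at w=-8: R = 1/(-8 + 7)² = 1. Cover-up at w=-7: Q = 1/(-7 + 8) = 1. Comparing w² coeff: P = -R = -1
Result: -1/(w + 7) + 1/(w + 7)² + 1/(w + 8)


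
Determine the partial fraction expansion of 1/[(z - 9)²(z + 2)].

Cover-up at z=-2: R = 1/(-2 - 9)² = 1/121. Cover-up at z=9: Q = 1/(9 + 2) = 1/11. Comparing z² coeff: P = -R = -1/121
Result: (-1/121)/(z - 9) + (1/11)/(z - 9)² + (1/121)/(z + 2)


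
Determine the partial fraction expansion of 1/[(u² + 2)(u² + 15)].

Coefficient matching gives α = γ = 0, β = 1/(15-2) = 1/13, δ = -β = -1/13
Result: (1/13)/(u² + 2) - (1/13)/(u² + 15)


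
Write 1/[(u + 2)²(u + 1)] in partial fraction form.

Cover-up at u=-1: γ = 1/(-1 + 2)² = 1. Cover-up at u=-2: β = 1/(-2 + 1) = -1. Comparing u² coeff: α = -γ = -1
Result: -1/(u + 2) - 1/(u + 2)² + 1/(u + 1)


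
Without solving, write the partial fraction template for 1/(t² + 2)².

Repeated quadratic factor: (Pt + Q)/(t² + 2) + (Rt + S)/(t² + 2)²


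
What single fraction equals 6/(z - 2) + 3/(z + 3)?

Common denominator (z - 2)(z + 3). Numerator: 6(z + 3) + 3(z - 2) = (6z + 18) + (3z - 6) = 9z + 12
Result: (9z + 12)/[(z - 2)(z + 3)]


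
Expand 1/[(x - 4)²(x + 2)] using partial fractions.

Cover-up at x=-2: R = 1/(-2 - 4)² = 1/36. Cover-up at x=4: Q = 1/(4 + 2) = 1/6. Comparing x² coeff: P = -R = -1/36
Result: (-1/36)/(x - 4) + (1/6)/(x - 4)² + (1/36)/(x + 2)


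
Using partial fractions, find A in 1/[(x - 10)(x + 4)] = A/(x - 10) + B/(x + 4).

Cover-up at x = 10: A = 1/(10 + 4) = 1/14


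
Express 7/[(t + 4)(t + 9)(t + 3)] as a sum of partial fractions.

Using cover-up method: P = -7/5, Q = 7/30, R = 7/6
Result: (-7/5)/(t + 4) + (7/30)/(t + 9) + (7/6)/(t + 3)


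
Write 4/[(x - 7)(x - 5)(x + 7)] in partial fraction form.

Using cover-up method: P = 1/7, Q = -1/6, R = 1/42
Result: (1/7)/(x - 7) - (1/6)/(x - 5) + (1/42)/(x + 7)


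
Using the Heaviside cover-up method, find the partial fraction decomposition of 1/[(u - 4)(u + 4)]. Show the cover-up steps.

Cover (u - 4): set u=4, get A = 1/(4 + 4) = 1/8. Cover (u + 4): set u=-4, get B = 1/(-4 - 4) = -1/8.
Result: (1/8)/(u - 4) - (1/8)/(u + 4)


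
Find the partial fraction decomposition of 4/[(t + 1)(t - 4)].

4/(t + 1)(t - 4) = A/(t + 1) + B/(t - 4). A = 4/(-1 - 4) = -4/5, B = 4/(4 + 1) = 4/5
Result: (-4/5)/(t + 1) + (4/5)/(t - 4)


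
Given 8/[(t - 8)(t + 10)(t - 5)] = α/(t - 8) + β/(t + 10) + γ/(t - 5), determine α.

Cover-up at t = 8: α = 8/[(8 + 10)(8 - 5)] = 8/[(18)(3)] = 8/54 = 4/27


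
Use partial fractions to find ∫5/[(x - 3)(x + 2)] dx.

Decompose: 5/[(x - 3)(x + 2)] = 1/(x - 3) - 1/(x + 2). Integrate each term: ln|(x - 3)| - ln|(x + 2)| + C


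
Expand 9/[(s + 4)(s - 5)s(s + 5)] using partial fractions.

Using Heaviside cover-up: (1/4)/(s + 4) + (1/50)/(s - 5) - (9/100)/s - (9/50)/(s + 5)


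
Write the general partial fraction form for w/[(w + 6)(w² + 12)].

Linear + irreducible quadratic: A/(w + 6) + (Bw + C)/(w² + 12)


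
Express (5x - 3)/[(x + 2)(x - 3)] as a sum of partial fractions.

At x=-2: α = (5·(-2) - 3)/(-2 - 3) = 13/5. At x=3: β = (5·3 - 3)/(3 + 2) = 12/5
Result: (13/5)/(x + 2) + (12/5)/(x - 3)


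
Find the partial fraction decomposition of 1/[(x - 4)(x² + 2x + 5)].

Cover-up at x = 4: α = 1/(4² + 2·4 + 5) = 1/29. Then β = -α = -1/29, γ = -α·(2 + 4) = -6/29
Result: (1/29)/(x - 4) - ((1/29)x + 6/29)/(x² + 2x + 5)


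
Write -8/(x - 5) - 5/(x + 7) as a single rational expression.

Common denominator (x - 5)(x + 7). Numerator: -8(x + 7) - 5(x - 5) = (-8x - 56) - (5x - 25) = -13x - 31
Result: (-13x - 31)/[(x - 5)(x + 7)]


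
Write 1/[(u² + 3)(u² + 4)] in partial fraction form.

Coefficient matching gives α = γ = 0, β = 1/(4-3) = 1, δ = -β = -1
Result: 1/(u² + 3) - 1/(u² + 4)


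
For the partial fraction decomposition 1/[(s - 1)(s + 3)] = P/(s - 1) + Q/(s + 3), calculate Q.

Cover-up at s = -3: Q = 1/(-3 - 1) = -1/4


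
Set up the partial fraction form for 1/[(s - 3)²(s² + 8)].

Repeated linear + quadratic: A/(s - 3) + B/(s - 3)² + (Cs + D)/(s² + 8)


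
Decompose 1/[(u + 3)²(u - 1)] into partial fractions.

Cover-up at u=1: R = 1/(1 + 3)² = 1/16. Cover-up at u=-3: Q = 1/(-3 - 1) = -1/4. Comparing u² coeff: P = -R = -1/16
Result: (-1/16)/(u + 3) - (1/4)/(u + 3)² + (1/16)/(u - 1)


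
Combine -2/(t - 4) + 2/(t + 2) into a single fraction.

Common denominator (t - 4)(t + 2). Numerator: -2(t + 2) + 2(t - 4) = (-2t - 4) + (2t - 8) = -12
Result: (-12)/[(t - 4)(t + 2)]


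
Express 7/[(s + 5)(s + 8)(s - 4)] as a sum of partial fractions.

Using cover-up method: A = -7/27, B = 7/36, C = 7/108
Result: (-7/27)/(s + 5) + (7/36)/(s + 8) + (7/108)/(s - 4)


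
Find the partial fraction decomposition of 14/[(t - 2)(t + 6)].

14/(t - 2)(t + 6) = P/(t - 2) + Q/(t + 6). P = 14/(2 + 6) = 7/4, Q = 14/(-6 - 2) = -7/4
Result: (7/4)/(t - 2) - (7/4)/(t + 6)


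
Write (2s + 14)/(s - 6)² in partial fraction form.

(2s + 14) = A(s - 6) + B. At s = 6: B = 2·6 + 14 = 26. Coeff of s: A = 2
Result: 2/(s - 6) + 26/(s - 6)²


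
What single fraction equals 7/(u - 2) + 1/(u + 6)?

Common denominator (u - 2)(u + 6). Numerator: 7(u + 6) + 1(u - 2) = (7u + 42) + (u - 2) = 8u + 40
Result: (8u + 40)/[(u - 2)(u + 6)]


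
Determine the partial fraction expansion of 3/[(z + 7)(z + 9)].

3/(z + 7)(z + 9) = A/(z + 7) + B/(z + 9). A = 3/(-7 + 9) = 3/2, B = 3/(-9 + 7) = -3/2
Result: (3/2)/(z + 7) - (3/2)/(z + 9)


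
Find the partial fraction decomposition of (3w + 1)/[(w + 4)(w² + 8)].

At w=-4: A = (3·(-4) + 1)/((-4)² + 8) = -11/24. B = -A = 11/24, C = 3 - (-4)·A = 7/6
Result: (-11/24)/(w + 4) + ((11/24)w + 7/6)/(w² + 8)


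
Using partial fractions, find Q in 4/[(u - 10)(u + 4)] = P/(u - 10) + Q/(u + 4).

Cover-up at u = -4: Q = 4/(-4 - 10) = -4/14 = -2/7


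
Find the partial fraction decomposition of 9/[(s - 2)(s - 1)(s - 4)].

Using cover-up method: A = -9/2, B = 3, C = 3/2
Result: (-9/2)/(s - 2) + 3/(s - 1) + (3/2)/(s - 4)


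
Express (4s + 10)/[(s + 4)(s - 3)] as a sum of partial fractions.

At s=-4: α = (4·(-4) + 10)/(-4 - 3) = 6/7. At s=3: β = (4·3 + 10)/(3 + 4) = 22/7
Result: (6/7)/(s + 4) + (22/7)/(s - 3)


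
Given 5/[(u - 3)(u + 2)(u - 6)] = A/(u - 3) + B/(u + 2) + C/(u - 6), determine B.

Cover-up at u = -2: B = 5/[(-2 - 3)(-2 - 6)] = 5/[(-5)(-8)] = 5/40 = 1/8


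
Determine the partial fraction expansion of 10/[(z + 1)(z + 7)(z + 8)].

Using cover-up method: P = 5/21, Q = -5/3, R = 10/7
Result: (5/21)/(z + 1) - (5/3)/(z + 7) + (10/7)/(z + 8)


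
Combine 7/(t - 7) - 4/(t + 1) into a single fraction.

Common denominator (t - 7)(t + 1). Numerator: 7(t + 1) - 4(t - 7) = (7t + 7) - (4t - 28) = 3t + 35
Result: (3t + 35)/[(t - 7)(t + 1)]


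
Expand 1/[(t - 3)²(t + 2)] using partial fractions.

Cover-up at t=-2: R = 1/(-2 - 3)² = 1/25. Cover-up at t=3: Q = 1/(3 + 2) = 1/5. Comparing t² coeff: P = -R = -1/25
Result: (-1/25)/(t - 3) + (1/5)/(t - 3)² + (1/25)/(t + 2)


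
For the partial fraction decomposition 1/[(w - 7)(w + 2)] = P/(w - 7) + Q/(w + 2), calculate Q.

Cover-up at w = -2: Q = 1/(-2 - 7) = -1/9


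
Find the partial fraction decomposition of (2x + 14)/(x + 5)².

(2x + 14) = P(x + 5) + Q. At x = -5: Q = 2·(-5) + 14 = 4. Coeff of x: P = 2
Result: 2/(x + 5) + 4/(x + 5)²


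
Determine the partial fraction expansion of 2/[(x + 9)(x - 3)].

2/(x + 9)(x - 3) = α/(x + 9) + β/(x - 3). α = 2/(-9 - 3) = -1/6, β = 2/(3 + 9) = 1/6
Result: (-1/6)/(x + 9) + (1/6)/(x - 3)


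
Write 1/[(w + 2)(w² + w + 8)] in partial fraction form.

Cover-up at w = -2: A = 1/((-2)² + 1·(-2) + 8) = 1/10. Then B = -A = -1/10, C = -A·(1 - 2) = 1/10
Result: (1/10)/(w + 2) - ((1/10)w - 1/10)/(w² + w + 8)


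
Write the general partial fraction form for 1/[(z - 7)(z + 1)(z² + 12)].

Two linear + quadratic: P/(z - 7) + Q/(z + 1) + (Rz + S)/(z² + 12)


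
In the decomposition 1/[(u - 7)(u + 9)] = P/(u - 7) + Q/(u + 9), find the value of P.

Cover-up at u = 7: P = 1/(7 + 9) = 1/16


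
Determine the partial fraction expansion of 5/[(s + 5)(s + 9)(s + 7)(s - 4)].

Using Heaviside cover-up: (-5/72)/(s + 5) - (5/104)/(s + 9) + (5/44)/(s + 7) + (5/1287)/(s - 4)


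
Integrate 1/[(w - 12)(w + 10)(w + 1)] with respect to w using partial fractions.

Cover-up: A = 1/286, B = 1/198, C = -1/117. Decomposition: (1/286)/(w - 12) + (1/198)/(w + 10) - (1/117)/(w + 1). Integrate each term: (1/286) ln|(w - 12)| + (1/198) ln|(w + 10)| - (1/117) ln|(w + 1)| + C


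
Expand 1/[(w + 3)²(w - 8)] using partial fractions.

Cover-up at w=8: R = 1/(8 + 3)² = 1/121. Cover-up at w=-3: Q = 1/(-3 - 8) = -1/11. Comparing w² coeff: P = -R = -1/121
Result: (-1/121)/(w + 3) - (1/11)/(w + 3)² + (1/121)/(w - 8)


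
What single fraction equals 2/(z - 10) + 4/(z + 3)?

Common denominator (z - 10)(z + 3). Numerator: 2(z + 3) + 4(z - 10) = (2z + 6) + (4z - 40) = 6z - 34
Result: (6z - 34)/[(z - 10)(z + 3)]


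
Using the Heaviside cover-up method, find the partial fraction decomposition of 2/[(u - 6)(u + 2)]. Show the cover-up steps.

Cover (u - 6): set u=6, get A = 2/(6 + 2) = 1/4. Cover (u + 2): set u=-2, get B = 2/(-2 - 6) = -1/4.
Result: (1/4)/(u - 6) - (1/4)/(u + 2)


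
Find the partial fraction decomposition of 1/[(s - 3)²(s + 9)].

Cover-up at s=-9: R = 1/(-9 - 3)² = 1/144. Cover-up at s=3: Q = 1/(3 + 9) = 1/12. Comparing s² coeff: P = -R = -1/144
Result: (-1/144)/(s - 3) + (1/12)/(s - 3)² + (1/144)/(s + 9)


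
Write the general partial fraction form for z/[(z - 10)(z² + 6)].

Linear + irreducible quadratic: α/(z - 10) + (βz + γ)/(z² + 6)


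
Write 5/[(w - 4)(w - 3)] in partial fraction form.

5/(w - 4)(w - 3) = α/(w - 4) + β/(w - 3). α = 5/(4 - 3) = 5, β = 5/(3 - 4) = -5
Result: 5/(w - 4) - 5/(w - 3)


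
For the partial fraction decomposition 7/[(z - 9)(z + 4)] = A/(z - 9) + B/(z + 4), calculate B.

Cover-up at z = -4: B = 7/(-4 - 9) = -7/13


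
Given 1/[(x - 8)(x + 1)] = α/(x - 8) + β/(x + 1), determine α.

Cover-up at x = 8: α = 1/(8 + 1) = 1/9


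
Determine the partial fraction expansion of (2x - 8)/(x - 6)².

(2x - 8) = P(x - 6) + Q. At x = 6: Q = 2·6 - 8 = 4. Coeff of x: P = 2
Result: 2/(x - 6) + 4/(x - 6)²


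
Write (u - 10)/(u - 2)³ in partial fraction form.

(u - 10) = P(u - 2)² + Q(u - 2) + R. At u = 2: R = 1·2 - 10 = -8. Coefficients: P = 0, Q = 1
Result: 1/(u - 2)² - 8/(u - 2)³


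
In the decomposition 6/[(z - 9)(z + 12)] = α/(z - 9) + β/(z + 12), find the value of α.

Cover-up at z = 9: α = 6/(9 + 12) = 6/21 = 2/7


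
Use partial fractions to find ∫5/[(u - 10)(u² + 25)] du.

Cover-up at u=10: α = 5/(10²+25) = 1/25. Coeff matching: β = -1/25, γ = -2/5. Decomposition: (1/25)/(u - 10) - ((1/25)u + 2/5)/(u² + 25). Integrate: linear → ln, quadratic → (1/2)ln + arctan: (1/25) ln|(u - 10)| - (1/50) ln(u² + 25) - (2/25) arctan(u/5) + C


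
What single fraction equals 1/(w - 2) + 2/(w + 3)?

Common denominator (w - 2)(w + 3). Numerator: 1(w + 3) + 2(w - 2) = (w + 3) + (2w - 4) = 3w - 1
Result: (3w - 1)/[(w - 2)(w + 3)]


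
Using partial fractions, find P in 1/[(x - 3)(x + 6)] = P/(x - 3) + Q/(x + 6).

Cover-up at x = 3: P = 1/(3 + 6) = 1/9


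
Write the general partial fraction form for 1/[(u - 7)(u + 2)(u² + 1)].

Two linear + quadratic: A/(u - 7) + B/(u + 2) + (Cu + D)/(u² + 1)


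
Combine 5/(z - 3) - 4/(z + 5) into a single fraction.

Common denominator (z - 3)(z + 5). Numerator: 5(z + 5) - 4(z - 3) = (5z + 25) - (4z - 12) = z + 37
Result: (z + 37)/[(z - 3)(z + 5)]


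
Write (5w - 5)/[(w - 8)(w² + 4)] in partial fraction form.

At w=8: α = (5·8 - 5)/(8² + 4) = 35/68. β = -α = -35/68, γ = 5 - 8·α = 15/17
Result: (35/68)/(w - 8) - ((35/68)w - 15/17)/(w² + 4)


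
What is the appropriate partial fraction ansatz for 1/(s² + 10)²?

Repeated quadratic factor: (As + B)/(s² + 10) + (Cs + D)/(s² + 10)²


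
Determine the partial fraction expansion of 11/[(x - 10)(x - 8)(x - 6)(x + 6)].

Using Heaviside cover-up: (11/128)/(x - 10) - (11/56)/(x - 8) + (11/96)/(x - 6) - (11/2688)/(x + 6)


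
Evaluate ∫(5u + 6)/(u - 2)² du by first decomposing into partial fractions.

Decompose: A = 5, B = 5·2 + 6 = 16, so (5u + 6)/(u - 2)² = 5/(u - 2) + 16/(u - 2)². Integrate: ∫ A/(u - 2) du = 5 ln|(u - 2)|; ∫ B/(u - 2)² du = -16/(u - 2). Sum: 5 ln|(u - 2)| - 16/(u - 2) + C


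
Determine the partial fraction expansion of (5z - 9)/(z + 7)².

(5z - 9) = α(z + 7) + β. At z = -7: β = 5·(-7) - 9 = -44. Coeff of z: α = 5
Result: 5/(z + 7) - 44/(z + 7)²


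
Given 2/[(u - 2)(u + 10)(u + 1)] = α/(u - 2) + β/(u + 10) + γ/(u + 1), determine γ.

Cover-up at u = -1: γ = 2/[(-1 - 2)(-1 + 10)] = 2/[(-3)(9)] = -2/27


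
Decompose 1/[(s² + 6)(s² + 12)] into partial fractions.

Coefficient matching gives A = C = 0, B = 1/(12-6) = 1/6, D = -B = -1/6
Result: (1/6)/(s² + 6) - (1/6)/(s² + 12)


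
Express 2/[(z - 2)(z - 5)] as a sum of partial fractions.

2/(z - 2)(z - 5) = A/(z - 2) + B/(z - 5). A = 2/(2 - 5) = -2/3, B = 2/(5 - 2) = 2/3
Result: (-2/3)/(z - 2) + (2/3)/(z - 5)


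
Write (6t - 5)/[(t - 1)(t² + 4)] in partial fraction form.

At t=1: P = (6·1 - 5)/(1² + 4) = 1/5. Q = -P = -1/5, R = 6 - 1·P = 29/5
Result: (1/5)/(t - 1) - ((1/5)t - 29/5)/(t² + 4)


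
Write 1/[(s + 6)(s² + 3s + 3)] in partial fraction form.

Cover-up at s = -6: P = 1/((-6)² + 3·(-6) + 3) = 1/21. Then Q = -P = -1/21, R = -P·(3 - 6) = 1/7
Result: (1/21)/(s + 6) - ((1/21)s - 1/7)/(s² + 3s + 3)


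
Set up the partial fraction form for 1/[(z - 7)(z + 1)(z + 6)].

Three distinct linear factors: A/(z - 7) + B/(z + 1) + C/(z + 6)


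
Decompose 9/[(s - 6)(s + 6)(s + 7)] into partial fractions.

Using cover-up method: α = 3/52, β = -3/4, γ = 9/13
Result: (3/52)/(s - 6) - (3/4)/(s + 6) + (9/13)/(s + 7)


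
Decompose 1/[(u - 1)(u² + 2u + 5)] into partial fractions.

Cover-up at u = 1: P = 1/(1² + 2·1 + 5) = 1/8. Then Q = -P = -1/8, R = -P·(2 + 1) = -3/8
Result: (1/8)/(u - 1) - ((1/8)u + 3/8)/(u² + 2u + 5)


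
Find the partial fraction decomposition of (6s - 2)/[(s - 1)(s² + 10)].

At s=1: P = (6·1 - 2)/(1² + 10) = 4/11. Q = -P = -4/11, R = 6 - 1·P = 62/11
Result: (4/11)/(s - 1) - ((4/11)s - 62/11)/(s² + 10)


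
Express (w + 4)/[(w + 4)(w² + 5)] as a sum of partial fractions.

At w=-4: A = (1·(-4) + 4)/((-4)² + 5) = 0. B = -A = 0, C = 1 - (-4)·A = 1
Result: (1)/(w² + 5)


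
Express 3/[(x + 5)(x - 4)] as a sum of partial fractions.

3/(x + 5)(x - 4) = P/(x + 5) + Q/(x - 4). P = 3/(-5 - 4) = -1/3, Q = 3/(4 + 5) = 1/3
Result: (-1/3)/(x + 5) + (1/3)/(x - 4)


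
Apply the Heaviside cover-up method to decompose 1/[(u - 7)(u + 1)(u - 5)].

Cover (u - 7), u=7: α = 1/[(7 + 1)(7 - 5)] = 1/16. Cover (u + 1), u=-1: β = 1/[(-1 - 7)(-1 - 5)] = 1/48. Cover (u - 5), u=5: γ = 1/[(5 - 7)(5 + 1)] = -1/12.
Result: (1/16)/(u - 7) + (1/48)/(u + 1) - (1/12)/(u - 5)


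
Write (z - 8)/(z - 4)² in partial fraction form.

(z - 8) = P(z - 4) + Q. At z = 4: Q = 1·4 - 8 = -4. Coeff of z: P = 1
Result: 1/(z - 4) - 4/(z - 4)²


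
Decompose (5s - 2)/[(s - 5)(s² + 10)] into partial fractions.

At s=5: α = (5·5 - 2)/(5² + 10) = 23/35. β = -α = -23/35, γ = 5 - 5·α = 12/7
Result: (23/35)/(s - 5) - ((23/35)s - 12/7)/(s² + 10)


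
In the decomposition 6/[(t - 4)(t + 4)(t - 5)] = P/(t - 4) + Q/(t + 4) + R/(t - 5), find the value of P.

Cover-up at t = 4: P = 6/[(4 + 4)(4 - 5)] = 6/[(8)(-1)] = -6/8 = -3/4


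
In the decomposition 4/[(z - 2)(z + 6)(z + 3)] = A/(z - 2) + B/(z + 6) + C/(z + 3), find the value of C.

Cover-up at z = -3: C = 4/[(-3 - 2)(-3 + 6)] = 4/[(-5)(3)] = -4/15


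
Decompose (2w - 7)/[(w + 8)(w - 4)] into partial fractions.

At w=-8: P = (2·(-8) - 7)/(-8 - 4) = 23/12. At w=4: Q = (2·4 - 7)/(4 + 8) = 1/12
Result: (23/12)/(w + 8) + (1/12)/(w - 4)


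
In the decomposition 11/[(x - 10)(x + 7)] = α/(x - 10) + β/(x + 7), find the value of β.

Cover-up at x = -7: β = 11/(-7 - 10) = -11/17


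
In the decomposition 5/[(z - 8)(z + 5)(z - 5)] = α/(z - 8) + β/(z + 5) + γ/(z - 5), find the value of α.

Cover-up at z = 8: α = 5/[(8 + 5)(8 - 5)] = 5/[(13)(3)] = 5/39


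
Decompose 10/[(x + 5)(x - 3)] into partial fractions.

10/(x + 5)(x - 3) = A/(x + 5) + B/(x - 3). A = 10/(-5 - 3) = -5/4, B = 10/(3 + 5) = 5/4
Result: (-5/4)/(x + 5) + (5/4)/(x - 3)


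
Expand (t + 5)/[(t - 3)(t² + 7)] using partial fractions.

At t=3: A = (1·3 + 5)/(3² + 7) = 1/2. B = -A = -1/2, C = 1 - 3·A = -1/2
Result: (1/2)/(t - 3) - ((1/2)t + 1/2)/(t² + 7)


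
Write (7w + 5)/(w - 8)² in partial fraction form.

(7w + 5) = α(w - 8) + β. At w = 8: β = 7·8 + 5 = 61. Coeff of w: α = 7
Result: 7/(w - 8) + 61/(w - 8)²


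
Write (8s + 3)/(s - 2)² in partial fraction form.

(8s + 3) = A(s - 2) + B. At s = 2: B = 8·2 + 3 = 19. Coeff of s: A = 8
Result: 8/(s - 2) + 19/(s - 2)²


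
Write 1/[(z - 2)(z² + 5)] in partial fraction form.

Cover-up at z = 2: α = 1/(2² + 5) = 1/9. Then β = -α = -1/9, γ = -α·(0 + 2) = -2/9
Result: (1/9)/(z - 2) - ((1/9)z + 2/9)/(z² + 5)


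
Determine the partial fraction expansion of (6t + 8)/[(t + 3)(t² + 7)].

At t=-3: A = (6·(-3) + 8)/((-3)² + 7) = -5/8. B = -A = 5/8, C = 6 - (-3)·A = 33/8
Result: (-5/8)/(t + 3) + ((5/8)t + 33/8)/(t² + 7)


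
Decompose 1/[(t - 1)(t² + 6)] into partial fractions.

Cover-up at t = 1: α = 1/(1² + 6) = 1/7. Then β = -α = -1/7, γ = -α·(0 + 1) = -1/7
Result: (1/7)/(t - 1) - ((1/7)t + 1/7)/(t² + 6)


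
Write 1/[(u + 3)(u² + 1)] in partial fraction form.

Cover-up at u = -3: P = 1/((-3)² + 1) = 1/10. Then Q = -P = -1/10, R = -P·(0 - 3) = 3/10
Result: (1/10)/(u + 3) - ((1/10)u - 3/10)/(u² + 1)


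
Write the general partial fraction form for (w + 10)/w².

Repeated linear factor: P/w + Q/w²


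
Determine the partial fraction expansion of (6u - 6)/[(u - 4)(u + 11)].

At u=4: α = (6·4 - 6)/(4 + 11) = 6/5. At u=-11: β = (6·(-11) - 6)/(-11 - 4) = 24/5
Result: (6/5)/(u - 4) + (24/5)/(u + 11)


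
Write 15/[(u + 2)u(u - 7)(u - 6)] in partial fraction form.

Using Heaviside cover-up: (-5/48)/(u + 2) + (5/28)/u + (5/21)/(u - 7) - (5/16)/(u - 6)


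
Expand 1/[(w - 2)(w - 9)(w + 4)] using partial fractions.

Using cover-up method: P = -1/42, Q = 1/91, R = 1/78
Result: (-1/42)/(w - 2) + (1/91)/(w - 9) + (1/78)/(w + 4)


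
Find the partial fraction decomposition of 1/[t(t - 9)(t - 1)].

Using cover-up method: α = 1/9, β = 1/72, γ = -1/8
Result: (1/9)/t + (1/72)/(t - 9) - (1/8)/(t - 1)


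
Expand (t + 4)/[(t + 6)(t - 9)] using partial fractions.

At t=-6: A = (1·(-6) + 4)/(-6 - 9) = 2/15. At t=9: B = (1·9 + 4)/(9 + 6) = 13/15
Result: (2/15)/(t + 6) + (13/15)/(t - 9)


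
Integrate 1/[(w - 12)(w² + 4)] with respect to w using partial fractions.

Cover-up at w=12: α = 1/(12²+4) = 1/148. Coeff matching: β = -1/148, γ = -3/37. Decomposition: (1/148)/(w - 12) - ((1/148)w + 3/37)/(w² + 4). Integrate: linear → ln, quadratic → (1/2)ln + arctan: (1/148) ln|(w - 12)| - (1/296) ln(w² + 4) - (3/74) arctan(w/2) + C


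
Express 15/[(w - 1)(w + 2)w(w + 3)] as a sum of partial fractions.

Using Heaviside cover-up: (5/4)/(w - 1) + (5/2)/(w + 2) - (5/2)/w - (5/4)/(w + 3)


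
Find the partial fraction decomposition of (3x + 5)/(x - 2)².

(3x + 5) = α(x - 2) + β. At x = 2: β = 3·2 + 5 = 11. Coeff of x: α = 3
Result: 3/(x - 2) + 11/(x - 2)²


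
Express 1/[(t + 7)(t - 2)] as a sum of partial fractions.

1/(t + 7)(t - 2) = A/(t + 7) + B/(t - 2). A = 1/(-7 - 2) = -1/9, B = 1/(2 + 7) = 1/9
Result: (-1/9)/(t + 7) + (1/9)/(t - 2)


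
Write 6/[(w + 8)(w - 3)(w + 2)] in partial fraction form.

Using cover-up method: P = 1/11, Q = 6/55, R = -1/5
Result: (1/11)/(w + 8) + (6/55)/(w - 3) - (1/5)/(w + 2)


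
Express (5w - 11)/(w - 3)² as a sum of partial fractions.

(5w - 11) = A(w - 3) + B. At w = 3: B = 5·3 - 11 = 4. Coeff of w: A = 5
Result: 5/(w - 3) + 4/(w - 3)²


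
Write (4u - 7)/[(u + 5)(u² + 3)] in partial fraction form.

At u=-5: A = (4·(-5) - 7)/((-5)² + 3) = -27/28. B = -A = 27/28, C = 4 - (-5)·A = -23/28
Result: (-27/28)/(u + 5) + ((27/28)u - 23/28)/(u² + 3)


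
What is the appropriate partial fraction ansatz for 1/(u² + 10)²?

Repeated quadratic factor: (Pu + Q)/(u² + 10) + (Ru + S)/(u² + 10)²


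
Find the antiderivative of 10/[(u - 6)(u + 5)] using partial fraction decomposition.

Decompose: 10/[(u - 6)(u + 5)] = (10/11)/(u - 6) - (10/11)/(u + 5). Integrate each term: (10/11) ln|(u - 6)| - (10/11) ln|(u + 5)| + C


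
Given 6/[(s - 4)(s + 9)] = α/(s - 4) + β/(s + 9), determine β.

Cover-up at s = -9: β = 6/(-9 - 4) = -6/13


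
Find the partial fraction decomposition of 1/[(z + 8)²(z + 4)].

Cover-up at z=-4: C = 1/(-4 + 8)² = 1/16. Cover-up at z=-8: B = 1/(-8 + 4) = -1/4. Comparing z² coeff: A = -C = -1/16
Result: (-1/16)/(z + 8) - (1/4)/(z + 8)² + (1/16)/(z + 4)


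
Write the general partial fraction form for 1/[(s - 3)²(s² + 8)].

Repeated linear + quadratic: P/(s - 3) + Q/(s - 3)² + (Rs + S)/(s² + 8)


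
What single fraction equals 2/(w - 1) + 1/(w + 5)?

Common denominator (w - 1)(w + 5). Numerator: 2(w + 5) + 1(w - 1) = (2w + 10) + (w - 1) = 3w + 9
Result: (3w + 9)/[(w - 1)(w + 5)]


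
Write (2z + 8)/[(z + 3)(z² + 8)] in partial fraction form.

At z=-3: A = (2·(-3) + 8)/((-3)² + 8) = 2/17. B = -A = -2/17, C = 2 - (-3)·A = 40/17
Result: (2/17)/(z + 3) - ((2/17)z - 40/17)/(z² + 8)


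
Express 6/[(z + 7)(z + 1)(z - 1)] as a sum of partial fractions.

Using cover-up method: A = 1/8, B = -1/2, C = 3/8
Result: (1/8)/(z + 7) - (1/2)/(z + 1) + (3/8)/(z - 1)


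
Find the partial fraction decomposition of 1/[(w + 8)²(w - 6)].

Cover-up at w=6: C = 1/(6 + 8)² = 1/196. Cover-up at w=-8: B = 1/(-8 - 6) = -1/14. Comparing w² coeff: A = -C = -1/196
Result: (-1/196)/(w + 8) - (1/14)/(w + 8)² + (1/196)/(w - 6)


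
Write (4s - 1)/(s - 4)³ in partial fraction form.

(4s - 1) = α(s - 4)² + β(s - 4) + γ. At s = 4: γ = 4·4 - 1 = 15. Coefficients: α = 0, β = 4
Result: 4/(s - 4)² + 15/(s - 4)³


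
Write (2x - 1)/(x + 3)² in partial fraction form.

(2x - 1) = P(x + 3) + Q. At x = -3: Q = 2·(-3) - 1 = -7. Coeff of x: P = 2
Result: 2/(x + 3) - 7/(x + 3)²


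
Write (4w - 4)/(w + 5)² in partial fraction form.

(4w - 4) = A(w + 5) + B. At w = -5: B = 4·(-5) - 4 = -24. Coeff of w: A = 4
Result: 4/(w + 5) - 24/(w + 5)²


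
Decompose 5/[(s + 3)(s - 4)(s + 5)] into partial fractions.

Using cover-up method: P = -5/14, Q = 5/63, R = 5/18
Result: (-5/14)/(s + 3) + (5/63)/(s - 4) + (5/18)/(s + 5)


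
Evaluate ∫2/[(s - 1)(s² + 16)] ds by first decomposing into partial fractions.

Cover-up at s=1: α = 2/(1²+16) = 2/17. Coeff matching: β = -2/17, γ = -2/17. Decomposition: (2/17)/(s - 1) - ((2/17)s + 2/17)/(s² + 16). Integrate: linear → ln, quadratic → (1/2)ln + arctan: (2/17) ln|(s - 1)| - (1/17) ln(s² + 16) - (1/34) arctan(s/4) + C


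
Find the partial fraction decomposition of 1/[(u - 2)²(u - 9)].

Cover-up at u=9: C = 1/(9 - 2)² = 1/49. Cover-up at u=2: B = 1/(2 - 9) = -1/7. Comparing u² coeff: A = -C = -1/49
Result: (-1/49)/(u - 2) - (1/7)/(u - 2)² + (1/49)/(u - 9)


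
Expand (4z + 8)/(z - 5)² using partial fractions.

(4z + 8) = A(z - 5) + B. At z = 5: B = 4·5 + 8 = 28. Coeff of z: A = 4
Result: 4/(z - 5) + 28/(z - 5)²


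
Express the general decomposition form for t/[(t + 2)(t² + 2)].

Linear + irreducible quadratic: α/(t + 2) + (βt + γ)/(t² + 2)


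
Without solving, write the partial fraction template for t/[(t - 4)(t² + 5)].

Linear + irreducible quadratic: P/(t - 4) + (Qt + R)/(t² + 5)


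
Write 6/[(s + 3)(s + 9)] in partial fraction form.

6/(s + 3)(s + 9) = A/(s + 3) + B/(s + 9). A = 6/(-3 + 9) = 1, B = 6/(-9 + 3) = -1
Result: 1/(s + 3) - 1/(s + 9)


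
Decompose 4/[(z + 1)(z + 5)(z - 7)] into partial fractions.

Using cover-up method: P = -1/8, Q = 1/12, R = 1/24
Result: (-1/8)/(z + 1) + (1/12)/(z + 5) + (1/24)/(z - 7)


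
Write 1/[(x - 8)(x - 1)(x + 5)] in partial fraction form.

Using cover-up method: P = 1/91, Q = -1/42, R = 1/78
Result: (1/91)/(x - 8) - (1/42)/(x - 1) + (1/78)/(x + 5)


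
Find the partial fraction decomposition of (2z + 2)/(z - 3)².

(2z + 2) = α(z - 3) + β. At z = 3: β = 2·3 + 2 = 8. Coeff of z: α = 2
Result: 2/(z - 3) + 8/(z - 3)²


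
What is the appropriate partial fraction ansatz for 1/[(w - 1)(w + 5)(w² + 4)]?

Two linear + quadratic: A/(w - 1) + B/(w + 5) + (Cw + D)/(w² + 4)


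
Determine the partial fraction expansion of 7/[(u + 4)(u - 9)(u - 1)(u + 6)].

Using Heaviside cover-up: (7/130)/(u + 4) + (7/1560)/(u - 9) - (1/40)/(u - 1) - (1/30)/(u + 6)


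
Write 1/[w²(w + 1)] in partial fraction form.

Cover-up at w=-1: R = 1/(-1 - 0)² = 1. Cover-up at w=0: Q = 1/(0 + 1) = 1. Comparing w² coeff: P = -R = -1
Result: -1/w + 1/w² + 1/(w + 1)


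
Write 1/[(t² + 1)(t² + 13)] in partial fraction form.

Coefficient matching gives α = γ = 0, β = 1/(13-1) = 1/12, δ = -β = -1/12
Result: (1/12)/(t² + 1) - (1/12)/(t² + 13)


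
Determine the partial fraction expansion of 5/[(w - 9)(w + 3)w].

Using cover-up method: α = 5/108, β = 5/36, γ = -5/27
Result: (5/108)/(w - 9) + (5/36)/(w + 3) - (5/27)/w


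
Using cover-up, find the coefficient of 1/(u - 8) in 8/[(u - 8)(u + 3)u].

Cover (u - 8), set u=8: 8/[(8 + 3)(8 - 0)] = 1/11


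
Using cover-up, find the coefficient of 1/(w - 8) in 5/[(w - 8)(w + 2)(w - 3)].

Cover (w - 8), set w=8: 5/[(8 + 2)(8 - 3)] = 1/10


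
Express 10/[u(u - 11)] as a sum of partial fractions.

10/u(u - 11) = P/u + Q/(u - 11). P = 10/(0 - 11) = -10/11, Q = 10/(11 - 0) = 10/11
Result: (-10/11)/u + (10/11)/(u - 11)


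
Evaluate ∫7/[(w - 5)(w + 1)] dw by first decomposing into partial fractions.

Decompose: 7/[(w - 5)(w + 1)] = (7/6)/(w - 5) - (7/6)/(w + 1). Integrate each term: (7/6) ln|(w - 5)| - (7/6) ln|(w + 1)| + C


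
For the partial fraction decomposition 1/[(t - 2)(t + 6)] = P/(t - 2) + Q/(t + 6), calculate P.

Cover-up at t = 2: P = 1/(2 + 6) = 1/8


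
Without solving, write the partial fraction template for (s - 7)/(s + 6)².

Repeated linear factor: α/(s + 6) + β/(s + 6)²


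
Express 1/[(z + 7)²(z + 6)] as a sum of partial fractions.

Cover-up at z=-6: C = 1/(-6 + 7)² = 1. Cover-up at z=-7: B = 1/(-7 + 6) = -1. Comparing z² coeff: A = -C = -1
Result: -1/(z + 7) - 1/(z + 7)² + 1/(z + 6)


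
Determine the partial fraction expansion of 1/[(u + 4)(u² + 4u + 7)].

Cover-up at u = -4: A = 1/((-4)² + 4·(-4) + 7) = 1/7. Then B = -A = -1/7, C = -A·(4 - 4) = 0
Result: (1/7)/(u + 4) - ((1/7)u)/(u² + 4u + 7)


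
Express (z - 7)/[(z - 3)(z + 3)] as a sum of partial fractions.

At z=3: A = (1·3 - 7)/(3 + 3) = -2/3. At z=-3: B = (1·(-3) - 7)/(-3 - 3) = 5/3
Result: (-2/3)/(z - 3) + (5/3)/(z + 3)


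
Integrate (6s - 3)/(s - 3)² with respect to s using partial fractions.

Decompose: α = 6, β = 6·3 - 3 = 15, so (6s - 3)/(s - 3)² = 6/(s - 3) + 15/(s - 3)². Integrate: ∫ α/(s - 3) ds = 6 ln|(s - 3)|; ∫ β/(s - 3)² ds = -15/(s - 3). Sum: 6 ln|(s - 3)| - 15/(s - 3) + C


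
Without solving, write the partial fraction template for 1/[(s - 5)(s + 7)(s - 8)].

Three distinct linear factors: α/(s - 5) + β/(s + 7) + γ/(s - 8)


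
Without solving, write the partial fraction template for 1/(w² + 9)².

Repeated quadratic factor: (Pw + Q)/(w² + 9) + (Rw + S)/(w² + 9)²


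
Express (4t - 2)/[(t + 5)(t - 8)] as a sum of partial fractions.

At t=-5: α = (4·(-5) - 2)/(-5 - 8) = 22/13. At t=8: β = (4·8 - 2)/(8 + 5) = 30/13
Result: (22/13)/(t + 5) + (30/13)/(t - 8)


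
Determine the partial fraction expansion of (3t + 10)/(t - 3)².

(3t + 10) = P(t - 3) + Q. At t = 3: Q = 3·3 + 10 = 19. Coeff of t: P = 3
Result: 3/(t - 3) + 19/(t - 3)²


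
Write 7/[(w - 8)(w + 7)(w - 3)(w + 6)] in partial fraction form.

Using Heaviside cover-up: (1/150)/(w - 8) - (7/150)/(w + 7) - (7/450)/(w - 3) + (1/18)/(w + 6)


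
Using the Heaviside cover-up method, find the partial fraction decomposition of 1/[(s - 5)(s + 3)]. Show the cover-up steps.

Cover (s - 5): set s=5, get A = 1/(5 + 3) = 1/8. Cover (s + 3): set s=-3, get B = 1/(-3 - 5) = -1/8.
Result: (1/8)/(s - 5) - (1/8)/(s + 3)


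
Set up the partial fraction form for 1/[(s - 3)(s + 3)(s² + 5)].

Two linear + quadratic: α/(s - 3) + β/(s + 3) + (γs + δ)/(s² + 5)


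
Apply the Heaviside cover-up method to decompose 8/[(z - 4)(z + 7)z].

Cover (z - 4), z=4: P = 8/[(4 + 7)(4 - 0)] = 2/11. Cover (z + 7), z=-7: Q = 8/[(-7 - 4)(-7 - 0)] = 8/77. Cover z, z=0: R = 8/[(0 - 4)(0 + 7)] = -2/7.
Result: (2/11)/(z - 4) + (8/77)/(z + 7) - (2/7)/z


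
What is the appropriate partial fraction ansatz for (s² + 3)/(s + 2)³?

Repeated linear factor (power 3): P/(s + 2) + Q/(s + 2)² + R/(s + 2)³


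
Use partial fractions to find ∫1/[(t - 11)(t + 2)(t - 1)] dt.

Cover-up: A = 1/130, B = 1/39, C = -1/30. Decomposition: (1/130)/(t - 11) + (1/39)/(t + 2) - (1/30)/(t - 1). Integrate each term: (1/130) ln|(t - 11)| + (1/39) ln|(t + 2)| - (1/30) ln|(t - 1)| + C


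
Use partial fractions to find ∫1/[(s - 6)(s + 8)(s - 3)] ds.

Cover-up: P = 1/42, Q = 1/154, R = -1/33. Decomposition: (1/42)/(s - 6) + (1/154)/(s + 8) - (1/33)/(s - 3). Integrate each term: (1/42) ln|(s - 6)| + (1/154) ln|(s + 8)| - (1/33) ln|(s - 3)| + C


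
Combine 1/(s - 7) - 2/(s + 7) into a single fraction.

Common denominator (s - 7)(s + 7). Numerator: 1(s + 7) - 2(s - 7) = (s + 7) - (2s - 14) = -s + 21
Result: (-s + 21)/[(s - 7)(s + 7)]


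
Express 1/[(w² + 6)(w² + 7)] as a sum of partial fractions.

Coefficient matching gives P = R = 0, Q = 1/(7-6) = 1, S = -Q = -1
Result: 1/(w² + 6) - 1/(w² + 7)


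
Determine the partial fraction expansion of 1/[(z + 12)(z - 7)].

1/(z + 12)(z - 7) = A/(z + 12) + B/(z - 7). A = 1/(-12 - 7) = -1/19, B = 1/(7 + 12) = 1/19
Result: (-1/19)/(z + 12) + (1/19)/(z - 7)


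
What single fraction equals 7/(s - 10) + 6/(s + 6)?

Common denominator (s - 10)(s + 6). Numerator: 7(s + 6) + 6(s - 10) = (7s + 42) + (6s - 60) = 13s - 18
Result: (13s - 18)/[(s - 10)(s + 6)]


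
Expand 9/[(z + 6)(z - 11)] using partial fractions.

9/(z + 6)(z - 11) = A/(z + 6) + B/(z - 11). A = 9/(-6 - 11) = -9/17, B = 9/(11 + 6) = 9/17
Result: (-9/17)/(z + 6) + (9/17)/(z - 11)


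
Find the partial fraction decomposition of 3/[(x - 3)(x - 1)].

3/(x - 3)(x - 1) = P/(x - 3) + Q/(x - 1). P = 3/(3 - 1) = 3/2, Q = 3/(1 - 3) = -3/2
Result: (3/2)/(x - 3) - (3/2)/(x - 1)


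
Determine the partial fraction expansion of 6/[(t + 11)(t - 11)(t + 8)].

Using cover-up method: A = 1/11, B = 3/209, C = -2/19
Result: (1/11)/(t + 11) + (3/209)/(t - 11) - (2/19)/(t + 8)


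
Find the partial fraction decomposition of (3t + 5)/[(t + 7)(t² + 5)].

At t=-7: α = (3·(-7) + 5)/((-7)² + 5) = -8/27. β = -α = 8/27, γ = 3 - (-7)·α = 25/27
Result: (-8/27)/(t + 7) + ((8/27)t + 25/27)/(t² + 5)


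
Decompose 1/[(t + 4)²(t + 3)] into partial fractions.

Cover-up at t=-3: R = 1/(-3 + 4)² = 1. Cover-up at t=-4: Q = 1/(-4 + 3) = -1. Comparing t² coeff: P = -R = -1
Result: -1/(t + 4) - 1/(t + 4)² + 1/(t + 3)


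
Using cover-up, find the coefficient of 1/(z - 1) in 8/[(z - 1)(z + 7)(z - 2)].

Cover (z - 1), set z=1: 8/[(1 + 7)(1 - 2)] = -1


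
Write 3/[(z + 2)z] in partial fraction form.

3/(z + 2)z = P/(z + 2) + Q/z. P = 3/(-2 - 0) = -3/2, Q = 3/(0 + 2) = 3/2
Result: (-3/2)/(z + 2) + (3/2)/z


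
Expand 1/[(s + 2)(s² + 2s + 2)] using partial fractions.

Cover-up at s = -2: A = 1/((-2)² + 2·(-2) + 2) = 1/2. Then B = -A = -1/2, C = -A·(2 - 2) = 0
Result: (1/2)/(s + 2) - ((1/2)s)/(s² + 2s + 2)


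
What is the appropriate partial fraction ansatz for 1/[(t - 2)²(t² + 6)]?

Repeated linear + quadratic: α/(t - 2) + β/(t - 2)² + (γt + δ)/(t² + 6)


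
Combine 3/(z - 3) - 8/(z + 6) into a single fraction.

Common denominator (z - 3)(z + 6). Numerator: 3(z + 6) - 8(z - 3) = (3z + 18) - (8z - 24) = -5z + 42
Result: (-5z + 42)/[(z - 3)(z + 6)]


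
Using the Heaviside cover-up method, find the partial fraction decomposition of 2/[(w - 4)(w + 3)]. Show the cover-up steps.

Cover (w - 4): set w=4, get A = 2/(4 + 3) = 2/7. Cover (w + 3): set w=-3, get B = 2/(-3 - 4) = -2/7.
Result: (2/7)/(w - 4) - (2/7)/(w + 3)


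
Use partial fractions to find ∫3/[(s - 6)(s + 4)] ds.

Decompose: 3/[(s - 6)(s + 4)] = (3/10)/(s - 6) - (3/10)/(s + 4). Integrate each term: (3/10) ln|(s - 6)| - (3/10) ln|(s + 4)| + C


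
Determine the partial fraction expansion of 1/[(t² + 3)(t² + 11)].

Coefficient matching gives α = γ = 0, β = 1/(11-3) = 1/8, δ = -β = -1/8
Result: (1/8)/(t² + 3) - (1/8)/(t² + 11)


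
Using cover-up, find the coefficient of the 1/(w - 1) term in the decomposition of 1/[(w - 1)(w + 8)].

Cover (w - 1), set w=1: 1/((w + 8) at w=1) = 1/(9) = 1/9


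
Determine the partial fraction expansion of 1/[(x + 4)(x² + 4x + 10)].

Cover-up at x = -4: P = 1/((-4)² + 4·(-4) + 10) = 1/10. Then Q = -P = -1/10, R = -P·(4 - 4) = 0
Result: (1/10)/(x + 4) - ((1/10)x)/(x² + 4x + 10)


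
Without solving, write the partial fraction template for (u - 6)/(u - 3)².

Repeated linear factor: α/(u - 3) + β/(u - 3)²


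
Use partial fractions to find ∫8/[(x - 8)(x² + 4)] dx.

Cover-up at x=8: α = 8/(8²+4) = 2/17. Coeff matching: β = -2/17, γ = -16/17. Decomposition: (2/17)/(x - 8) - ((2/17)x + 16/17)/(x² + 4). Integrate: linear → ln, quadratic → (1/2)ln + arctan: (2/17) ln|(x - 8)| - (1/17) ln(x² + 4) - (8/17) arctan(x/2) + C


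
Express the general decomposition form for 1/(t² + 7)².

Repeated quadratic factor: (αt + β)/(t² + 7) + (γt + δ)/(t² + 7)²


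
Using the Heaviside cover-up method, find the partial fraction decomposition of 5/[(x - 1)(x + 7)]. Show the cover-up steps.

Cover (x - 1): set x=1, get P = 5/(1 + 7) = 5/8. Cover (x + 7): set x=-7, get Q = 5/(-7 - 1) = -5/8.
Result: (5/8)/(x - 1) - (5/8)/(x + 7)


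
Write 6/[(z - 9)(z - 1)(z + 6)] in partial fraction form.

Using cover-up method: A = 1/20, B = -3/28, C = 2/35
Result: (1/20)/(z - 9) - (3/28)/(z - 1) + (2/35)/(z + 6)


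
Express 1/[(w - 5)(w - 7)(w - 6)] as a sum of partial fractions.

Using cover-up method: α = 1/2, β = 1/2, γ = -1
Result: (1/2)/(w - 5) + (1/2)/(w - 7) - 1/(w - 6)


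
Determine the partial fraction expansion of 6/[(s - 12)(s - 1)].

6/(s - 12)(s - 1) = α/(s - 12) + β/(s - 1). α = 6/(12 - 1) = 6/11, β = 6/(1 - 12) = -6/11
Result: (6/11)/(s - 12) - (6/11)/(s - 1)


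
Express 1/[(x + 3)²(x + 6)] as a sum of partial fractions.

Cover-up at x=-6: R = 1/(-6 + 3)² = 1/9. Cover-up at x=-3: Q = 1/(-3 + 6) = 1/3. Comparing x² coeff: P = -R = -1/9
Result: (-1/9)/(x + 3) + (1/3)/(x + 3)² + (1/9)/(x + 6)


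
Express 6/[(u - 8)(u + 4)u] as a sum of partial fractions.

Using cover-up method: A = 1/16, B = 1/8, C = -3/16
Result: (1/16)/(u - 8) + (1/8)/(u + 4) - (3/16)/u


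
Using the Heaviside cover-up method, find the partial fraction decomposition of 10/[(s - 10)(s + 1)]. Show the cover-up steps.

Cover (s - 10): set s=10, get α = 10/(10 + 1) = 10/11. Cover (s + 1): set s=-1, get β = 10/(-1 - 10) = -10/11.
Result: (10/11)/(s - 10) - (10/11)/(s + 1)


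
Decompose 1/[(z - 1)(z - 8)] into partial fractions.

1/(z - 1)(z - 8) = α/(z - 1) + β/(z - 8). α = 1/(1 - 8) = -1/7, β = 1/(8 - 1) = 1/7
Result: (-1/7)/(z - 1) + (1/7)/(z - 8)


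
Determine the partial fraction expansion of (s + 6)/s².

(s + 6) = αs + β. At s = 0: β = 1·0 + 6 = 6. Coeff of s: α = 1
Result: 1/s + 6/s²


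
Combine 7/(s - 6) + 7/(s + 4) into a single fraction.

Common denominator (s - 6)(s + 4). Numerator: 7(s + 4) + 7(s - 6) = (7s + 28) + (7s - 42) = 14s - 14
Result: (14s - 14)/[(s - 6)(s + 4)]
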